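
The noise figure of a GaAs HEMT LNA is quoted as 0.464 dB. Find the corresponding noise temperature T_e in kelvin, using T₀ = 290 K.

32.7 K

F = 10^(0.464/10) = 1.11276
T_e = (F − 1)·T₀ = (1.11276 − 1) × 290 = 32.7 K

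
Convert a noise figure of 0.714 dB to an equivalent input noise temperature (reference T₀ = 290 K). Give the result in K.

51.8 K

F = 10^(0.714/10) = 1.17869
T_e = (F − 1)·T₀ = (1.17869 − 1) × 290 = 51.8 K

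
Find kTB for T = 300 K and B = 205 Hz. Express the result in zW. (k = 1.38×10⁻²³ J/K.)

P_n = kTB = 1.38×10⁻²³ × 300 × 2.05×10² = 8.49×10⁻¹⁹ W = 849 zW

849 zW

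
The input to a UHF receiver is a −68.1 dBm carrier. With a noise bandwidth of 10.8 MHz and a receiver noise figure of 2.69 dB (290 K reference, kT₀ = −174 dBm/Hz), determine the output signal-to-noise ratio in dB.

Noise floor: N = −174 + 10 log₁₀(B) + NF
10 log₁₀(1.08×10⁷) = 70.33 dB
N = −174 + 70.33 + 2.69 = −100.98 dBm
SNR = P_sig − N = −68.1 − (−100.98) = 32.88 dB → 32.9 dB

32.9 dB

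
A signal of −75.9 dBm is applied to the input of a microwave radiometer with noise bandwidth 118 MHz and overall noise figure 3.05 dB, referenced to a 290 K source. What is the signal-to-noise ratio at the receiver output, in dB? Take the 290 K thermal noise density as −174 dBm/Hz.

14.3 dB

Noise floor: N = −174 + 10 log₁₀(B) + NF
10 log₁₀(1.18×10⁸) = 80.72 dB
N = −174 + 80.72 + 3.05 = −90.23 dBm
SNR = P_sig − N = −75.9 − (−90.23) = 14.33 dB → 14.3 dB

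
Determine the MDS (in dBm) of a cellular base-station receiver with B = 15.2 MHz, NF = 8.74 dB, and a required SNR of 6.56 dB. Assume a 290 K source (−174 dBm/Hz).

−86.9 dBm

Sensitivity = −174 + 10 log₁₀(B) + NF + SNR_min
= −174 + 71.82 + 8.74 + 6.56
= −86.88 dBm → −86.9 dBm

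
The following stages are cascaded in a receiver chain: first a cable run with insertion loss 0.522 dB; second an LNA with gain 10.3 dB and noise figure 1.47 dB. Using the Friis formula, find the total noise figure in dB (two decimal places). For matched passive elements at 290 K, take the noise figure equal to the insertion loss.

Convert to linear (a loss of L dB is a gain of −L dB): F_i = 10^(NF_i/10), G_i = 10^(G_i,dB/10)
  Stage 1: F_1 = 10^(0.522/10) = 1.128, G_1 = 10^(−0.522/10) = 0.8867
  Stage 2: F_2 = 10^(1.47/10) = 1.403, G_2 = 10^(10.3/10) = 10.72
Friis cascade:
  F = 1.128 + (1.403 − 1)/0.8867 = 1.582
NF = 10 log₁₀(1.582) = 1.99 dB

1.99 dB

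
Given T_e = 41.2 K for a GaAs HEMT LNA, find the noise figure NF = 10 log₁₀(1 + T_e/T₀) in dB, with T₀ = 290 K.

0.577 dB

F = 1 + T_e/T₀ = 1 + 41.2/290 = 1.14207
NF = 10 log₁₀(1.14207) = 0.577 dB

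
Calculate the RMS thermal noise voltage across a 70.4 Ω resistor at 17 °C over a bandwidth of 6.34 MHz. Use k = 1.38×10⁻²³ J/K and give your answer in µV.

2.67 µV

T = 17 °C + 273.15 = 290.15 K
V_n = √(4kTRB)
4kTRB = 4 × 1.38×10⁻²³ × 290.15 × 7.04×10¹ × 6.34×10⁶ = 7.15×10⁻¹² V²
V_n = √(7.15×10⁻¹²) = 2.67×10⁻⁶ V = 2.67 µV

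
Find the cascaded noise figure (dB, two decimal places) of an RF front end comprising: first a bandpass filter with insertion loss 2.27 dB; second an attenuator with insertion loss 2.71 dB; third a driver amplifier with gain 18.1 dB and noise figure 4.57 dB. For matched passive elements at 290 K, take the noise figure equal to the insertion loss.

9.55 dB

Convert to linear (a loss of L dB is a gain of −L dB): F_i = 10^(NF_i/10), G_i = 10^(G_i,dB/10)
  Stage 1: F_1 = 10^(2.27/10) = 1.687, G_1 = 10^(−2.27/10) = 0.5929
  Stage 2: F_2 = 10^(2.71/10) = 1.866, G_2 = 10^(−2.71/10) = 0.5358
  Stage 3: F_3 = 10^(4.57/10) = 2.864, G_3 = 10^(18.1/10) = 64.57
Friis cascade:
  F = 1.687 + (1.866 − 1)/0.5929 + (2.864 − 1)/0.3177 = 9.016
NF = 10 log₁₀(9.016) = 9.55 dB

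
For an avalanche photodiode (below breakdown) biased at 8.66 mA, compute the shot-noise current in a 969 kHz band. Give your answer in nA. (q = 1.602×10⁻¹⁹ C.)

51.9 nA

I_n = √(2qI·B)
2qI·B = 2 × 1.602×10⁻¹⁹ × 8.66×10⁻³ × 9.69×10⁵ = 2.69×10⁻¹⁵ A²
I_n = √(2.69×10⁻¹⁵) = 5.19×10⁻⁸ A = 51.9 nA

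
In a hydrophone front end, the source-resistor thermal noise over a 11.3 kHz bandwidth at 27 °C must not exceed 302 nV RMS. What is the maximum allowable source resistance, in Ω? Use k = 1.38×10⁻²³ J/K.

T = 27 °C + 273.15 = 300.15 K
Johnson–Nyquist: V_n = √(4kTRB) ⇒ R = V_n² / (4kTB)
4kTB = 4 × 1.38×10⁻²³ × 300.15 × 1.13×10⁴ = 1.87×10⁻¹⁶
R = (3.02×10⁻⁷)² / 1.87×10⁻¹⁶ = 4.87×10² Ω = 487 Ω

487 Ω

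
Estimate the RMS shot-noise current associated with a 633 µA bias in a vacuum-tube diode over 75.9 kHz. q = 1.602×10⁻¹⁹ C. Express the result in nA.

3.92 nA

I_n = √(2qI·B)
2qI·B = 2 × 1.602×10⁻¹⁹ × 6.33×10⁻⁴ × 7.59×10⁴ = 1.54×10⁻¹⁷ A²
I_n = √(1.54×10⁻¹⁷) = 3.92×10⁻⁹ A = 3.92 nA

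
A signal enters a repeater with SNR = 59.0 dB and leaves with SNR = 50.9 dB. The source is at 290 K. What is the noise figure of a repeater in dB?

8.1 dB

NF (dB) = SNR_in(dB) − SNR_out(dB) when the source is at T₀
NF = 59.0 − 50.9 = 8.1 dB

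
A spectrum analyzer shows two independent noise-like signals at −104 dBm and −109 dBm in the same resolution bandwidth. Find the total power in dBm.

Convert to linear, add, convert back:
P₁ = 3.98×10⁻¹⁴ W, P₂ = 1.26×10⁻¹⁴ W
P_tot = 5.24×10⁻¹⁴ W → 10 log₁₀(P_tot / 10⁻³) = −102.8 dBm

−102.8 dBm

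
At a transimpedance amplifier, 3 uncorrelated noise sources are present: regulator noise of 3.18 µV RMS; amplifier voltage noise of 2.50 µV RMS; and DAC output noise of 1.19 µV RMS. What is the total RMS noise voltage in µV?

4.22 µV

Uncorrelated sources add in power (mean-square): V_tot = √(ΣV_i²)
V_tot = √[(3.18×10⁻⁶)² + (2.50×10⁻⁶)² + (1.19×10⁻⁶)²] = 4.22×10⁻⁶ V = 4.22 µV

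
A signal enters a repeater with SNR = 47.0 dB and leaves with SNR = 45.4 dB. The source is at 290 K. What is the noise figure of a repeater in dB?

NF (dB) = SNR_in(dB) − SNR_out(dB) when the source is at T₀
NF = 47.0 − 45.4 = 1.6 dB

1.6 dB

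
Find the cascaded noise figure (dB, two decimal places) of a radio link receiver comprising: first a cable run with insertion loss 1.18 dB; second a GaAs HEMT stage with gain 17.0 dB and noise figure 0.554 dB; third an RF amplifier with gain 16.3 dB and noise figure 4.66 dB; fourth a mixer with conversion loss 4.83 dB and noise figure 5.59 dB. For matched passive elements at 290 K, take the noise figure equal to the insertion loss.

1.88 dB

Convert to linear (a loss of L dB is a gain of −L dB): F_i = 10^(NF_i/10), G_i = 10^(G_i,dB/10)
  Stage 1: F_1 = 10^(1.18/10) = 1.312, G_1 = 10^(−1.18/10) = 0.7621
  Stage 2: F_2 = 10^(0.554/10) = 1.136, G_2 = 10^(17.0/10) = 50.12
  Stage 3: F_3 = 10^(4.66/10) = 2.924, G_3 = 10^(16.3/10) = 42.66
  Stage 4: F_4 = 10^(5.59/10) = 3.622, G_4 = 10^(−4.83/10) = 0.3289
Friis cascade:
  F = 1.312 + (1.136 − 1)/0.7621 + (2.924 − 1)/38.19 + (3.622 − 1)/1629 = 1.543
NF = 10 log₁₀(1.543) = 1.88 dB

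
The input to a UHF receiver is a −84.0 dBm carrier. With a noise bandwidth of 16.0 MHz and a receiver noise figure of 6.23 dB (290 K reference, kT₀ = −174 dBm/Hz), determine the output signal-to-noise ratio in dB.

Noise floor: N = −174 + 10 log₁₀(B) + NF
10 log₁₀(1.60×10⁷) = 72.04 dB
N = −174 + 72.04 + 6.23 = −95.73 dBm
SNR = P_sig − N = −84.0 − (−95.73) = 11.73 dB → 11.7 dB

11.7 dB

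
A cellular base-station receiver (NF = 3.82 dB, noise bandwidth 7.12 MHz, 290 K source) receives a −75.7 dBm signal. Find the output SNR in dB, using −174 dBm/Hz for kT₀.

26.0 dB

Noise floor: N = −174 + 10 log₁₀(B) + NF
10 log₁₀(7.12×10⁶) = 68.52 dB
N = −174 + 68.52 + 3.82 = −101.66 dBm
SNR = P_sig − N = −75.7 − (−101.66) = 25.96 dB → 26.0 dB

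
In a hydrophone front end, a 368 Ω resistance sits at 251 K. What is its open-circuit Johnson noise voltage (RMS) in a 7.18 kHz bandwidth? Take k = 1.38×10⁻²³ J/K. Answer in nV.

191 nV

V_n = √(4kTRB)
4kTRB = 4 × 1.38×10⁻²³ × 251 × 3.68×10² × 7.18×10³ = 3.66×10⁻¹⁴ V²
V_n = √(3.66×10⁻¹⁴) = 1.91×10⁻⁷ V = 191 nV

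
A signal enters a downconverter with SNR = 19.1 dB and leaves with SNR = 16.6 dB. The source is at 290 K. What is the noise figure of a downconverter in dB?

NF (dB) = SNR_in(dB) − SNR_out(dB) when the source is at T₀
NF = 19.1 − 16.6 = 2.5 dB

2.5 dB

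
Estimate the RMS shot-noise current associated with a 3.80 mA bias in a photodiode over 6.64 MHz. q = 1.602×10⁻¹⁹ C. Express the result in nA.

I_n = √(2qI·B)
2qI·B = 2 × 1.602×10⁻¹⁹ × 3.80×10⁻³ × 6.64×10⁶ = 8.08×10⁻¹⁵ A²
I_n = √(8.08×10⁻¹⁵) = 8.99×10⁻⁸ A = 89.9 nA

89.9 nA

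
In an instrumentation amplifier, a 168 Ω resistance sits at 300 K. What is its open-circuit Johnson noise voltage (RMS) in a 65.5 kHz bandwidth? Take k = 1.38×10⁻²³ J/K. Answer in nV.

V_n = √(4kTRB)
4kTRB = 4 × 1.38×10⁻²³ × 300 × 1.68×10² × 6.55×10⁴ = 1.82×10⁻¹³ V²
V_n = √(1.82×10⁻¹³) = 4.27×10⁻⁷ V = 427 nV

427 nV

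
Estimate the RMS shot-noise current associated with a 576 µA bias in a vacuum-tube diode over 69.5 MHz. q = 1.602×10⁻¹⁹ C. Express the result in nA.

I_n = √(2qI·B)
2qI·B = 2 × 1.602×10⁻¹⁹ × 5.76×10⁻⁴ × 6.95×10⁷ = 1.28×10⁻¹⁴ A²
I_n = √(1.28×10⁻¹⁴) = 1.13×10⁻⁷ A = 113 nA

113 nA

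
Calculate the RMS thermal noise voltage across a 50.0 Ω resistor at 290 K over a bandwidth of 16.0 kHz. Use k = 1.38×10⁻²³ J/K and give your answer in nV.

113 nV

V_n = √(4kTRB)
4kTRB = 4 × 1.38×10⁻²³ × 290 × 5.00×10¹ × 1.60×10⁴ = 1.28×10⁻¹⁴ V²
V_n = √(1.28×10⁻¹⁴) = 1.13×10⁻⁷ V = 113 nV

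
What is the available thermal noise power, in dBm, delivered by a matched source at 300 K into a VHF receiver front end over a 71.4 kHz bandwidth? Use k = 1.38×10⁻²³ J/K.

−125.3 dBm

P_n = kTB = 1.38×10⁻²³ × 300 × 7.14×10⁴ = 2.96×10⁻¹⁶ W
In dBm: 10 log₁₀(2.96×10⁻¹⁶ / 10⁻³) = −125.3 dBm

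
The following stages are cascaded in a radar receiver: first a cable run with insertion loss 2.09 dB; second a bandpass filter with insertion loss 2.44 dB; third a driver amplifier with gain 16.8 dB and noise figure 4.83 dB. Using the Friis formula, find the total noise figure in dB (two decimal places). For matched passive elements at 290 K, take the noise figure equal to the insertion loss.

Convert to linear (a loss of L dB is a gain of −L dB): F_i = 10^(NF_i/10), G_i = 10^(G_i,dB/10)
  Stage 1: F_1 = 10^(2.09/10) = 1.618, G_1 = 10^(−2.09/10) = 0.6180
  Stage 2: F_2 = 10^(2.44/10) = 1.754, G_2 = 10^(−2.44/10) = 0.5702
  Stage 3: F_3 = 10^(4.83/10) = 3.041, G_3 = 10^(16.8/10) = 47.86
Friis cascade:
  F = 1.618 + (1.754 − 1)/0.6180 + (3.041 − 1)/0.3524 = 8.630
NF = 10 log₁₀(8.630) = 9.36 dB

9.36 dB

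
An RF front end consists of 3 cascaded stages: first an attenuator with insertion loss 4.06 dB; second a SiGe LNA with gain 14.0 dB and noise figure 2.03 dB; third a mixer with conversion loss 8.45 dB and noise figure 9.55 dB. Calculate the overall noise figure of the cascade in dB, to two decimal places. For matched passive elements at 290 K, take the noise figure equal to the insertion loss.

6.88 dB

Convert to linear (a loss of L dB is a gain of −L dB): F_i = 10^(NF_i/10), G_i = 10^(G_i,dB/10)
  Stage 1: F_1 = 10^(4.06/10) = 2.547, G_1 = 10^(−4.06/10) = 0.3926
  Stage 2: F_2 = 10^(2.03/10) = 1.596, G_2 = 10^(14.0/10) = 25.12
  Stage 3: F_3 = 10^(9.55/10) = 9.016, G_3 = 10^(−8.45/10) = 0.1429
Friis cascade:
  F = 2.547 + (1.596 − 1)/0.3926 + (9.016 − 1)/9.863 = 4.877
NF = 10 log₁₀(4.877) = 6.88 dB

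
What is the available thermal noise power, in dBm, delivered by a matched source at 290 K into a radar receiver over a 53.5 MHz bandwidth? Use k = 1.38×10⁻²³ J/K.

−96.7 dBm

P_n = kTB = 1.38×10⁻²³ × 290 × 5.35×10⁷ = 2.14×10⁻¹³ W
In dBm: 10 log₁₀(2.14×10⁻¹³ / 10⁻³) = −96.7 dBm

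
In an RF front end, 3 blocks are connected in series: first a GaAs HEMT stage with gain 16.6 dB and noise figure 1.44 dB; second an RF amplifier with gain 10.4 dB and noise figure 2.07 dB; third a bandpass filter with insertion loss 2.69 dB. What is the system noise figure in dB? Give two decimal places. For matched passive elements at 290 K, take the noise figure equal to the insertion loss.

1.49 dB

Convert to linear (a loss of L dB is a gain of −L dB): F_i = 10^(NF_i/10), G_i = 10^(G_i,dB/10)
  Stage 1: F_1 = 10^(1.44/10) = 1.393, G_1 = 10^(16.6/10) = 45.71
  Stage 2: F_2 = 10^(2.07/10) = 1.611, G_2 = 10^(10.4/10) = 10.96
  Stage 3: F_3 = 10^(2.69/10) = 1.858, G_3 = 10^(−2.69/10) = 0.5383
Friis cascade:
  F = 1.393 + (1.611 − 1)/45.71 + (1.858 − 1)/501.2 = 1.408
NF = 10 log₁₀(1.408) = 1.49 dB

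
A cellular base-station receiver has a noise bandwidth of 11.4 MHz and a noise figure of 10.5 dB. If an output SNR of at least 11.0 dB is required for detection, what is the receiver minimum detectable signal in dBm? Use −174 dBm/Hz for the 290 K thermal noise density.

−81.9 dBm

Sensitivity = −174 + 10 log₁₀(B) + NF + SNR_min
= −174 + 70.57 + 10.5 + 11.0
= −81.93 dBm → −81.9 dBm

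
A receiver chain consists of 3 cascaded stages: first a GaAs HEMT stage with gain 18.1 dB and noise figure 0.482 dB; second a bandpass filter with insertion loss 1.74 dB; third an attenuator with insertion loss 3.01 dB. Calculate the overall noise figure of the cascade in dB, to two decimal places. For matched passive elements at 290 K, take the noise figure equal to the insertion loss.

0.60 dB

Convert to linear (a loss of L dB is a gain of −L dB): F_i = 10^(NF_i/10), G_i = 10^(G_i,dB/10)
  Stage 1: F_1 = 10^(0.482/10) = 1.117, G_1 = 10^(18.1/10) = 64.57
  Stage 2: F_2 = 10^(1.74/10) = 1.493, G_2 = 10^(−1.74/10) = 0.6699
  Stage 3: F_3 = 10^(3.01/10) = 2.000, G_3 = 10^(−3.01/10) = 0.5000
Friis cascade:
  F = 1.117 + (1.493 − 1)/64.57 + (2.000 − 1)/43.25 = 1.148
NF = 10 log₁₀(1.148) = 0.60 dB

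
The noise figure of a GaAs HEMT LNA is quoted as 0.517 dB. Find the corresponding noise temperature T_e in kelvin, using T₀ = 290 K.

F = 10^(0.517/10) = 1.12642
T_e = (F − 1)·T₀ = (1.12642 − 1) × 290 = 36.7 K

36.7 K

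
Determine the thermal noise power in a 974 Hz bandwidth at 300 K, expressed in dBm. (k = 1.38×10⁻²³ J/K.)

−143.9 dBm

P_n = kTB = 1.38×10⁻²³ × 300 × 9.74×10² = 4.03×10⁻¹⁸ W
In dBm: 10 log₁₀(4.03×10⁻¹⁸ / 10⁻³) = −143.9 dBm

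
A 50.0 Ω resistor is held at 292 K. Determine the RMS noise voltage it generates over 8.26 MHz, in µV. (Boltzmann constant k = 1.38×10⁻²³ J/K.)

2.58 µV

V_n = √(4kTRB)
4kTRB = 4 × 1.38×10⁻²³ × 292 × 5.00×10¹ × 8.26×10⁶ = 6.66×10⁻¹² V²
V_n = √(6.66×10⁻¹²) = 2.58×10⁻⁶ V = 2.58 µV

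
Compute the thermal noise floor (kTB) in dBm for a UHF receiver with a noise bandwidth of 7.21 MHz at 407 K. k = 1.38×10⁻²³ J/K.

P_n = kTB = 1.38×10⁻²³ × 407 × 7.21×10⁶ = 4.05×10⁻¹⁴ W
In dBm: 10 log₁₀(4.05×10⁻¹⁴ / 10⁻³) = −103.9 dBm

−103.9 dBm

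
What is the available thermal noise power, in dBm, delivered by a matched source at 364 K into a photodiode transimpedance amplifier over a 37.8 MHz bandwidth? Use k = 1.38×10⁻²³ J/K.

P_n = kTB = 1.38×10⁻²³ × 364 × 3.78×10⁷ = 1.90×10⁻¹³ W
In dBm: 10 log₁₀(1.90×10⁻¹³ / 10⁻³) = −97.2 dBm

−97.2 dBm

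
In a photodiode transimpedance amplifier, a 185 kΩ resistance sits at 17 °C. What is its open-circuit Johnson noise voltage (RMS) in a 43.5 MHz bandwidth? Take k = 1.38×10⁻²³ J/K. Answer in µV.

359 µV

T = 17 °C + 273.15 = 290.15 K
V_n = √(4kTRB)
4kTRB = 4 × 1.38×10⁻²³ × 290.15 × 1.85×10⁵ × 4.35×10⁷ = 1.29×10⁻⁷ V²
V_n = √(1.29×10⁻⁷) = 3.59×10⁻⁴ V = 359 µV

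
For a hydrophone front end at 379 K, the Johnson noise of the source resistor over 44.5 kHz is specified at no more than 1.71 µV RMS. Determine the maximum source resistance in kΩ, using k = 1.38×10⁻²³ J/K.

Johnson–Nyquist: V_n = √(4kTRB) ⇒ R = V_n² / (4kTB)
4kTB = 4 × 1.38×10⁻²³ × 379 × 4.45×10⁴ = 9.31×10⁻¹⁶
R = (1.71×10⁻⁶)² / 9.31×10⁻¹⁶ = 3.14×10³ Ω = 3.14 kΩ

3.14 kΩ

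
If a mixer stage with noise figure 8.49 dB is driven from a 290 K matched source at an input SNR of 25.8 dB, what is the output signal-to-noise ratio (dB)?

By definition F = SNR_in/SNR_out, so in dB: SNR_out = SNR_in − NF
SNR_out = 25.8 − 8.49 = 17.31 dB

17.31 dB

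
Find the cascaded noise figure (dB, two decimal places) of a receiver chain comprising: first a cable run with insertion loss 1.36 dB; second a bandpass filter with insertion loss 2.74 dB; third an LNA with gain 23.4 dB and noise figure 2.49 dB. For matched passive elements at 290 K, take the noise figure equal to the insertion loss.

Convert to linear (a loss of L dB is a gain of −L dB): F_i = 10^(NF_i/10), G_i = 10^(G_i,dB/10)
  Stage 1: F_1 = 10^(1.36/10) = 1.368, G_1 = 10^(−1.36/10) = 0.7311
  Stage 2: F_2 = 10^(2.74/10) = 1.879, G_2 = 10^(−2.74/10) = 0.5321
  Stage 3: F_3 = 10^(2.49/10) = 1.774, G_3 = 10^(23.4/10) = 218.8
Friis cascade:
  F = 1.368 + (1.879 − 1)/0.7311 + (1.774 − 1)/0.3890 = 4.560
NF = 10 log₁₀(4.560) = 6.59 dB

6.59 dB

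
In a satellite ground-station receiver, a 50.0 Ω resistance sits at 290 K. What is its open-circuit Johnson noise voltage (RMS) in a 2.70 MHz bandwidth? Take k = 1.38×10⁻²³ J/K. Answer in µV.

1.47 µV

V_n = √(4kTRB)
4kTRB = 4 × 1.38×10⁻²³ × 290 × 5.00×10¹ × 2.70×10⁶ = 2.16×10⁻¹² V²
V_n = √(2.16×10⁻¹²) = 1.47×10⁻⁶ V = 1.47 µV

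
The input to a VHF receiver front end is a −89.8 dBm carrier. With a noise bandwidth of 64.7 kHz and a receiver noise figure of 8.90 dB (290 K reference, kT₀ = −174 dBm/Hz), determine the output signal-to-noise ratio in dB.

27.2 dB

Noise floor: N = −174 + 10 log₁₀(B) + NF
10 log₁₀(6.47×10⁴) = 48.11 dB
N = −174 + 48.11 + 8.90 = −116.99 dBm
SNR = P_sig − N = −89.8 − (−116.99) = 27.19 dB → 27.2 dB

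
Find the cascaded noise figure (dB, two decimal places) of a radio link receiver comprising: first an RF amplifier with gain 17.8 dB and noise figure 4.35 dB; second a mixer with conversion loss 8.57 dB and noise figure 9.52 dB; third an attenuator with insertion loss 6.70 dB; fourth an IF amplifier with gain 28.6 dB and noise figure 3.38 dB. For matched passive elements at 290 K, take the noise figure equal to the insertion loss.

Convert to linear (a loss of L dB is a gain of −L dB): F_i = 10^(NF_i/10), G_i = 10^(G_i,dB/10)
  Stage 1: F_1 = 10^(4.35/10) = 2.723, G_1 = 10^(17.8/10) = 60.26
  Stage 2: F_2 = 10^(9.52/10) = 8.954, G_2 = 10^(−8.57/10) = 0.1390
  Stage 3: F_3 = 10^(6.70/10) = 4.677, G_3 = 10^(−6.70/10) = 0.2138
  Stage 4: F_4 = 10^(3.38/10) = 2.178, G_4 = 10^(28.6/10) = 724.4
Friis cascade:
  F = 2.723 + (8.954 − 1)/60.26 + (4.677 − 1)/8.375 + (2.178 − 1)/1.791 = 3.951
NF = 10 log₁₀(3.951) = 5.97 dB

5.97 dB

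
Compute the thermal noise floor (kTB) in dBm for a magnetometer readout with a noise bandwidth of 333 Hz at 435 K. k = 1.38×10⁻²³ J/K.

P_n = kTB = 1.38×10⁻²³ × 435 × 3.33×10² = 2.00×10⁻¹⁸ W
In dBm: 10 log₁₀(2.00×10⁻¹⁸ / 10⁻³) = −147.0 dBm

−147.0 dBm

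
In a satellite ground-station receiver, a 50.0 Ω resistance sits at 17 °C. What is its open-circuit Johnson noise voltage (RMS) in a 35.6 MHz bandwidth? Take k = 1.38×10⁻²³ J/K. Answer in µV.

T = 17 °C + 273.15 = 290.15 K
V_n = √(4kTRB)
4kTRB = 4 × 1.38×10⁻²³ × 290.15 × 5.00×10¹ × 3.56×10⁷ = 2.85×10⁻¹¹ V²
V_n = √(2.85×10⁻¹¹) = 5.34×10⁻⁶ V = 5.34 µV

5.34 µV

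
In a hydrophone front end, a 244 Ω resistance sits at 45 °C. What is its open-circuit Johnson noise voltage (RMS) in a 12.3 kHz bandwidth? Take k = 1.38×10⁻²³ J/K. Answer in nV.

T = 45 °C + 273.15 = 318.15 K
V_n = √(4kTRB)
4kTRB = 4 × 1.38×10⁻²³ × 318.15 × 2.44×10² × 1.23×10⁴ = 5.27×10⁻¹⁴ V²
V_n = √(5.27×10⁻¹⁴) = 2.30×10⁻⁷ V = 230 nV

230 nV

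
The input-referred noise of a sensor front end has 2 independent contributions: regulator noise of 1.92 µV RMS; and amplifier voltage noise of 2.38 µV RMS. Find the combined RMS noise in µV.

3.06 µV

Uncorrelated sources add in power (mean-square): V_tot = √(ΣV_i²)
V_tot = √[(1.92×10⁻⁶)² + (2.38×10⁻⁶)²] = 3.06×10⁻⁶ V = 3.06 µV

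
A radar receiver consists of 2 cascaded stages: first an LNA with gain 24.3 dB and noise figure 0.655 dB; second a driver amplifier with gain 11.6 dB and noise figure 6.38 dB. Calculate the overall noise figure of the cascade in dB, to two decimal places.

0.70 dB

Convert to linear (a loss of L dB is a gain of −L dB): F_i = 10^(NF_i/10), G_i = 10^(G_i,dB/10)
  Stage 1: F_1 = 10^(0.655/10) = 1.163, G_1 = 10^(24.3/10) = 269.2
  Stage 2: F_2 = 10^(6.38/10) = 4.345, G_2 = 10^(11.6/10) = 14.45
Friis cascade:
  F = 1.163 + (4.345 − 1)/269.2 = 1.175
NF = 10 log₁₀(1.175) = 0.70 dB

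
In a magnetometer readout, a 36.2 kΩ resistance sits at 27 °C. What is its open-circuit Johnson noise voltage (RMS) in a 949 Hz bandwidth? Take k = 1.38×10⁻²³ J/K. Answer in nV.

T = 27 °C + 273.15 = 300.15 K
V_n = √(4kTRB)
4kTRB = 4 × 1.38×10⁻²³ × 300.15 × 3.62×10⁴ × 9.49×10² = 5.69×10⁻¹³ V²
V_n = √(5.69×10⁻¹³) = 7.54×10⁻⁷ V = 754 nV

754 nV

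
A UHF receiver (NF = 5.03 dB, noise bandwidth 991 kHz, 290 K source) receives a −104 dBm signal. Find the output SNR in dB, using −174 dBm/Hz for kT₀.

Noise floor: N = −174 + 10 log₁₀(B) + NF
10 log₁₀(9.91×10⁵) = 59.96 dB
N = −174 + 59.96 + 5.03 = −109.01 dBm
SNR = P_sig − N = −104 − (−109.01) = 5.01 dB → 5.0 dB

5.0 dB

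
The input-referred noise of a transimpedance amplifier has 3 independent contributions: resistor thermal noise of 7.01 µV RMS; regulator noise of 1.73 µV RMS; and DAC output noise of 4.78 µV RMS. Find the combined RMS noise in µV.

8.66 µV

Uncorrelated sources add in power (mean-square): V_tot = √(ΣV_i²)
V_tot = √[(7.01×10⁻⁶)² + (1.73×10⁻⁶)² + (4.78×10⁻⁶)²] = 8.66×10⁻⁶ V = 8.66 µV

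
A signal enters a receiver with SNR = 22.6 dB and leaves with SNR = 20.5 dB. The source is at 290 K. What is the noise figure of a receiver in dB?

NF (dB) = SNR_in(dB) − SNR_out(dB) when the source is at T₀
NF = 22.6 − 20.5 = 2.1 dB

2.1 dB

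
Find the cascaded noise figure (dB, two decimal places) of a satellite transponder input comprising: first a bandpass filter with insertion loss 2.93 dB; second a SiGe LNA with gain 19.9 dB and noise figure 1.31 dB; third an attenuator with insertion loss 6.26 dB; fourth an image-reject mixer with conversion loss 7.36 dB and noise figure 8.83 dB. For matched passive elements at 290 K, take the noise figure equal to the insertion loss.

5.16 dB

Convert to linear (a loss of L dB is a gain of −L dB): F_i = 10^(NF_i/10), G_i = 10^(G_i,dB/10)
  Stage 1: F_1 = 10^(2.93/10) = 1.963, G_1 = 10^(−2.93/10) = 0.5093
  Stage 2: F_2 = 10^(1.31/10) = 1.352, G_2 = 10^(19.9/10) = 97.72
  Stage 3: F_3 = 10^(6.26/10) = 4.227, G_3 = 10^(−6.26/10) = 0.2366
  Stage 4: F_4 = 10^(8.83/10) = 7.638, G_4 = 10^(−7.36/10) = 0.1837
Friis cascade:
  F = 1.963 + (1.352 − 1)/0.5093 + (4.227 − 1)/49.77 + (7.638 − 1)/11.78 = 3.283
NF = 10 log₁₀(3.283) = 5.16 dB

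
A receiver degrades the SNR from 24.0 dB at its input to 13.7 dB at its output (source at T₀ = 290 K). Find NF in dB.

10.3 dB

NF (dB) = SNR_in(dB) − SNR_out(dB) when the source is at T₀
NF = 24.0 − 13.7 = 10.3 dB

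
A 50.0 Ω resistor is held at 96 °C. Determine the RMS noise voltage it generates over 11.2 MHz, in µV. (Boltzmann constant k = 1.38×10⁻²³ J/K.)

3.38 µV

T = 96 °C + 273.15 = 369.15 K
V_n = √(4kTRB)
4kTRB = 4 × 1.38×10⁻²³ × 369.15 × 5.00×10¹ × 1.12×10⁷ = 1.14×10⁻¹¹ V²
V_n = √(1.14×10⁻¹¹) = 3.38×10⁻⁶ V = 3.38 µV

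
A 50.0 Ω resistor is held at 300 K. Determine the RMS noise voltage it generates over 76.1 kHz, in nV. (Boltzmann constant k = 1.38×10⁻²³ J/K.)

251 nV

V_n = √(4kTRB)
4kTRB = 4 × 1.38×10⁻²³ × 300 × 5.00×10¹ × 7.61×10⁴ = 6.30×10⁻¹⁴ V²
V_n = √(6.30×10⁻¹⁴) = 2.51×10⁻⁷ V = 251 nV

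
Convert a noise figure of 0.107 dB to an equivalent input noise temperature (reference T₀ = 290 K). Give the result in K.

7.23 K

F = 10^(0.107/10) = 1.02494
T_e = (F − 1)·T₀ = (1.02494 − 1) × 290 = 7.23 K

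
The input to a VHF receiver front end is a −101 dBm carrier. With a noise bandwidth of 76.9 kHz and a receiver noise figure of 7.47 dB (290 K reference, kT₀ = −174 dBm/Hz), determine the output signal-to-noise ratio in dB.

16.7 dB

Noise floor: N = −174 + 10 log₁₀(B) + NF
10 log₁₀(7.69×10⁴) = 48.86 dB
N = −174 + 48.86 + 7.47 = −117.67 dBm
SNR = P_sig − N = −101 − (−117.67) = 16.67 dB → 16.7 dB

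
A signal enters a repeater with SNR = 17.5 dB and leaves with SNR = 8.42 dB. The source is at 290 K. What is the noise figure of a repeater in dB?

9.08 dB

NF (dB) = SNR_in(dB) − SNR_out(dB) when the source is at T₀
NF = 17.5 − 8.42 = 9.08 dB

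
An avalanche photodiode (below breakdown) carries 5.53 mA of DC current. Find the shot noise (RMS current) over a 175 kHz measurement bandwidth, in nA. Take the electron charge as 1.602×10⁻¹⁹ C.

I_n = √(2qI·B)
2qI·B = 2 × 1.602×10⁻¹⁹ × 5.53×10⁻³ × 1.75×10⁵ = 3.10×10⁻¹⁶ A²
I_n = √(3.10×10⁻¹⁶) = 1.76×10⁻⁸ A = 17.6 nA

17.6 nA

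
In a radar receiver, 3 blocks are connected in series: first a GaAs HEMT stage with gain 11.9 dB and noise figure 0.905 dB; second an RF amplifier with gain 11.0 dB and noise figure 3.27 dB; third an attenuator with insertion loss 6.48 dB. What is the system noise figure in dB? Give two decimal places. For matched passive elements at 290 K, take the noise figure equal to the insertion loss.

Convert to linear (a loss of L dB is a gain of −L dB): F_i = 10^(NF_i/10), G_i = 10^(G_i,dB/10)
  Stage 1: F_1 = 10^(0.905/10) = 1.232, G_1 = 10^(11.9/10) = 15.49
  Stage 2: F_2 = 10^(3.27/10) = 2.123, G_2 = 10^(11.0/10) = 12.59
  Stage 3: F_3 = 10^(6.48/10) = 4.446, G_3 = 10^(−6.48/10) = 0.2249
Friis cascade:
  F = 1.232 + (2.123 − 1)/15.49 + (4.446 − 1)/195.0 = 1.322
NF = 10 log₁₀(1.322) = 1.21 dB

1.21 dB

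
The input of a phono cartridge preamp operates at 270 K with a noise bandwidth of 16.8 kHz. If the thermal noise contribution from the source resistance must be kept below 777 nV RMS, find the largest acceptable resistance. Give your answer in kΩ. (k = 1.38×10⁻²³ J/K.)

2.41 kΩ

Johnson–Nyquist: V_n = √(4kTRB) ⇒ R = V_n² / (4kTB)
4kTB = 4 × 1.38×10⁻²³ × 270 × 1.68×10⁴ = 2.50×10⁻¹⁶
R = (7.77×10⁻⁷)² / 2.50×10⁻¹⁶ = 2.41×10³ Ω = 2.41 kΩ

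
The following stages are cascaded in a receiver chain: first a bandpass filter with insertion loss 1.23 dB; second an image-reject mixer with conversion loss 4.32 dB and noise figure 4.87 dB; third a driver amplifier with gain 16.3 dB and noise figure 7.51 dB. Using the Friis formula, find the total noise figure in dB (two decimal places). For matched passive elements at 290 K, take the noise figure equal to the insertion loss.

13.16 dB

Convert to linear (a loss of L dB is a gain of −L dB): F_i = 10^(NF_i/10), G_i = 10^(G_i,dB/10)
  Stage 1: F_1 = 10^(1.23/10) = 1.327, G_1 = 10^(−1.23/10) = 0.7534
  Stage 2: F_2 = 10^(4.87/10) = 3.069, G_2 = 10^(−4.32/10) = 0.3698
  Stage 3: F_3 = 10^(7.51/10) = 5.636, G_3 = 10^(16.3/10) = 42.66
Friis cascade:
  F = 1.327 + (3.069 − 1)/0.7534 + (5.636 − 1)/0.2786 = 20.71
NF = 10 log₁₀(20.71) = 13.16 dB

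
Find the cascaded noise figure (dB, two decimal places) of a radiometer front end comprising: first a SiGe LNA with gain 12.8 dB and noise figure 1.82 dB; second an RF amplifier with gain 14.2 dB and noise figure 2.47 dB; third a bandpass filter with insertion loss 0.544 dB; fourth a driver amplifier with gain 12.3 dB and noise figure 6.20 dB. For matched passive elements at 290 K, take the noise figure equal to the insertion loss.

1.95 dB

Convert to linear (a loss of L dB is a gain of −L dB): F_i = 10^(NF_i/10), G_i = 10^(G_i,dB/10)
  Stage 1: F_1 = 10^(1.82/10) = 1.521, G_1 = 10^(12.8/10) = 19.05
  Stage 2: F_2 = 10^(2.47/10) = 1.766, G_2 = 10^(14.2/10) = 26.30
  Stage 3: F_3 = 10^(0.544/10) = 1.133, G_3 = 10^(−0.544/10) = 0.8823
  Stage 4: F_4 = 10^(6.20/10) = 4.169, G_4 = 10^(12.3/10) = 16.98
Friis cascade:
  F = 1.521 + (1.766 − 1)/19.05 + (1.133 − 1)/501.2 + (4.169 − 1)/442.2 = 1.568
NF = 10 log₁₀(1.568) = 1.95 dB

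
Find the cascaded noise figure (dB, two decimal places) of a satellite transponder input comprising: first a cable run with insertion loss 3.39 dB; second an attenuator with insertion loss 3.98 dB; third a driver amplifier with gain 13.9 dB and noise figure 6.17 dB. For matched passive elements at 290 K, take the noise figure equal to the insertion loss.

Convert to linear (a loss of L dB is a gain of −L dB): F_i = 10^(NF_i/10), G_i = 10^(G_i,dB/10)
  Stage 1: F_1 = 10^(3.39/10) = 2.183, G_1 = 10^(−3.39/10) = 0.4581
  Stage 2: F_2 = 10^(3.98/10) = 2.500, G_2 = 10^(−3.98/10) = 0.3999
  Stage 3: F_3 = 10^(6.17/10) = 4.140, G_3 = 10^(13.9/10) = 24.55
Friis cascade:
  F = 2.183 + (2.500 − 1)/0.4581 + (4.140 − 1)/0.1832 = 22.59
NF = 10 log₁₀(22.59) = 13.54 dB

13.54 dB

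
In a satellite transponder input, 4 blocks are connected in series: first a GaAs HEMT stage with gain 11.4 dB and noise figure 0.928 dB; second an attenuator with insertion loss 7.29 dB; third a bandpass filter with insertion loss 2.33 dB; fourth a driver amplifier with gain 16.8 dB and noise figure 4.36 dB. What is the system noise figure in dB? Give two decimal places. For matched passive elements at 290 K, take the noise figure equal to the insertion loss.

Convert to linear (a loss of L dB is a gain of −L dB): F_i = 10^(NF_i/10), G_i = 10^(G_i,dB/10)
  Stage 1: F_1 = 10^(0.928/10) = 1.238, G_1 = 10^(11.4/10) = 13.80
  Stage 2: F_2 = 10^(7.29/10) = 5.358, G_2 = 10^(−7.29/10) = 0.1866
  Stage 3: F_3 = 10^(2.33/10) = 1.710, G_3 = 10^(−2.33/10) = 0.5848
  Stage 4: F_4 = 10^(4.36/10) = 2.729, G_4 = 10^(16.8/10) = 47.86
Friis cascade:
  F = 1.238 + (5.358 − 1)/13.80 + (1.710 − 1)/2.576 + (2.729 − 1)/1.507 = 2.977
NF = 10 log₁₀(2.977) = 4.74 dB

4.74 dB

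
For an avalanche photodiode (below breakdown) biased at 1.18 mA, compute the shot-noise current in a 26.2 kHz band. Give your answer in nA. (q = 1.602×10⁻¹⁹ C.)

I_n = √(2qI·B)
2qI·B = 2 × 1.602×10⁻¹⁹ × 1.18×10⁻³ × 2.62×10⁴ = 9.91×10⁻¹⁸ A²
I_n = √(9.91×10⁻¹⁸) = 3.15×10⁻⁹ A = 3.15 nA

3.15 nA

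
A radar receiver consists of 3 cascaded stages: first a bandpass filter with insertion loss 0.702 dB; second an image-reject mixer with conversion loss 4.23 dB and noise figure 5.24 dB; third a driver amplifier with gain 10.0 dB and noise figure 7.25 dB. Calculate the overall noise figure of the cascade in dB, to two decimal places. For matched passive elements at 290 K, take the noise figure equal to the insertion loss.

12.39 dB

Convert to linear (a loss of L dB is a gain of −L dB): F_i = 10^(NF_i/10), G_i = 10^(G_i,dB/10)
  Stage 1: F_1 = 10^(0.702/10) = 1.175, G_1 = 10^(−0.702/10) = 0.8507
  Stage 2: F_2 = 10^(5.24/10) = 3.342, G_2 = 10^(−4.23/10) = 0.3776
  Stage 3: F_3 = 10^(7.25/10) = 5.309, G_3 = 10^(10.0/10) = 10.00
Friis cascade:
  F = 1.175 + (3.342 − 1)/0.8507 + (5.309 − 1)/0.3212 = 17.34
NF = 10 log₁₀(17.34) = 12.39 dB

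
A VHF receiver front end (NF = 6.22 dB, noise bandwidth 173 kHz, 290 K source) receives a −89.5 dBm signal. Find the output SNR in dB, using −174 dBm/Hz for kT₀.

25.9 dB

Noise floor: N = −174 + 10 log₁₀(B) + NF
10 log₁₀(1.73×10⁵) = 52.38 dB
N = −174 + 52.38 + 6.22 = −115.40 dBm
SNR = P_sig − N = −89.5 − (−115.40) = 25.90 dB → 25.9 dB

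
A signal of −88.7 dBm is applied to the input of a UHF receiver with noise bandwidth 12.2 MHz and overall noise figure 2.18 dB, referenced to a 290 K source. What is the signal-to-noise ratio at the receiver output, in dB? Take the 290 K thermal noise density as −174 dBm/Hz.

12.3 dB

Noise floor: N = −174 + 10 log₁₀(B) + NF
10 log₁₀(1.22×10⁷) = 70.86 dB
N = −174 + 70.86 + 2.18 = −100.96 dBm
SNR = P_sig − N = −88.7 − (−100.96) = 12.26 dB → 12.3 dB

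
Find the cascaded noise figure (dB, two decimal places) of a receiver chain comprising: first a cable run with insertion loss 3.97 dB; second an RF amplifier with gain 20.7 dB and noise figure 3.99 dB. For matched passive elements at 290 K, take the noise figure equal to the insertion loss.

7.96 dB

Convert to linear (a loss of L dB is a gain of −L dB): F_i = 10^(NF_i/10), G_i = 10^(G_i,dB/10)
  Stage 1: F_1 = 10^(3.97/10) = 2.495, G_1 = 10^(−3.97/10) = 0.4009
  Stage 2: F_2 = 10^(3.99/10) = 2.506, G_2 = 10^(20.7/10) = 117.5
Friis cascade:
  F = 2.495 + (2.506 − 1)/0.4009 = 6.252
NF = 10 log₁₀(6.252) = 7.96 dB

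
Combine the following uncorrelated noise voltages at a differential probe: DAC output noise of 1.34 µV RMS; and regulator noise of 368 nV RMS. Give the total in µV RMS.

Uncorrelated sources add in power (mean-square): V_tot = √(ΣV_i²)
V_tot = √[(1.34×10⁻⁶)² + (3.68×10⁻⁷)²] = 1.39×10⁻⁶ V = 1.39 µV

1.39 µV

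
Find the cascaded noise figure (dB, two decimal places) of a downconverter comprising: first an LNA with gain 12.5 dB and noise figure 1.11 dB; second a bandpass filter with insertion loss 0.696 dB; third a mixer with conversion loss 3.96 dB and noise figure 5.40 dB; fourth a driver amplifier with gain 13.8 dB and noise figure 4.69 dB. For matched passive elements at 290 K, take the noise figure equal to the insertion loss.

Convert to linear (a loss of L dB is a gain of −L dB): F_i = 10^(NF_i/10), G_i = 10^(G_i,dB/10)
  Stage 1: F_1 = 10^(1.11/10) = 1.291, G_1 = 10^(12.5/10) = 17.78
  Stage 2: F_2 = 10^(0.696/10) = 1.174, G_2 = 10^(−0.696/10) = 0.8519
  Stage 3: F_3 = 10^(5.40/10) = 3.467, G_3 = 10^(−3.96/10) = 0.4018
  Stage 4: F_4 = 10^(4.69/10) = 2.944, G_4 = 10^(13.8/10) = 23.99
Friis cascade:
  F = 1.291 + (1.174 − 1)/17.78 + (3.467 − 1)/15.15 + (2.944 − 1)/6.087 = 1.783
NF = 10 log₁₀(1.783) = 2.51 dB

2.51 dB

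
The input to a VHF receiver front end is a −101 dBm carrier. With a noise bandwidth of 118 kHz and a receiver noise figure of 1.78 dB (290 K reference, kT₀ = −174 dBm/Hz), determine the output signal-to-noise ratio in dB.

20.5 dB

Noise floor: N = −174 + 10 log₁₀(B) + NF
10 log₁₀(1.18×10⁵) = 50.72 dB
N = −174 + 50.72 + 1.78 = −121.50 dBm
SNR = P_sig − N = −101 − (−121.50) = 20.50 dB → 20.5 dB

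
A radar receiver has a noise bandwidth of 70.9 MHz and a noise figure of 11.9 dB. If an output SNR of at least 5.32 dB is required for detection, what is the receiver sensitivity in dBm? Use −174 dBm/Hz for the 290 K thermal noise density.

Sensitivity = −174 + 10 log₁₀(B) + NF + SNR_min
= −174 + 78.51 + 11.9 + 5.32
= −78.27 dBm → −78.3 dBm

−78.3 dBm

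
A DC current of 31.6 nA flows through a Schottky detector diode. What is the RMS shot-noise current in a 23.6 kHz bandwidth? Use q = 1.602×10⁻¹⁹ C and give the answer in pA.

I_n = √(2qI·B)
2qI·B = 2 × 1.602×10⁻¹⁹ × 3.16×10⁻⁸ × 2.36×10⁴ = 2.39×10⁻²² A²
I_n = √(2.39×10⁻²²) = 1.55×10⁻¹¹ A = 15.5 pA

15.5 pA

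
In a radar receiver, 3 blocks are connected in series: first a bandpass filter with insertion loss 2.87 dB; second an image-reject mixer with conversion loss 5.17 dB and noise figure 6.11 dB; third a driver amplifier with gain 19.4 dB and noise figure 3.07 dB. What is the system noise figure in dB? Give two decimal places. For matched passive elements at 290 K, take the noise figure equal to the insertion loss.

11.60 dB

Convert to linear (a loss of L dB is a gain of −L dB): F_i = 10^(NF_i/10), G_i = 10^(G_i,dB/10)
  Stage 1: F_1 = 10^(2.87/10) = 1.936, G_1 = 10^(−2.87/10) = 0.5164
  Stage 2: F_2 = 10^(6.11/10) = 4.083, G_2 = 10^(−5.17/10) = 0.3041
  Stage 3: F_3 = 10^(3.07/10) = 2.028, G_3 = 10^(19.4/10) = 87.10
Friis cascade:
  F = 1.936 + (4.083 − 1)/0.5164 + (2.028 − 1)/0.1570 = 14.45
NF = 10 log₁₀(14.45) = 11.60 dB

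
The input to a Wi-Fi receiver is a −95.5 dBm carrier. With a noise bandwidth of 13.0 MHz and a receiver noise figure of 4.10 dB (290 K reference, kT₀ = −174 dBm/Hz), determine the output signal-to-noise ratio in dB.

3.3 dB

Noise floor: N = −174 + 10 log₁₀(B) + NF
10 log₁₀(1.30×10⁷) = 71.14 dB
N = −174 + 71.14 + 4.10 = −98.76 dBm
SNR = P_sig − N = −95.5 − (−98.76) = 3.26 dB → 3.3 dB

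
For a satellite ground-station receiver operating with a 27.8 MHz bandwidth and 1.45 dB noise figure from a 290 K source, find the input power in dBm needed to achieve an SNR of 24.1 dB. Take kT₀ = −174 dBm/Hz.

−74.0 dBm

Sensitivity = −174 + 10 log₁₀(B) + NF + SNR_min
= −174 + 74.44 + 1.45 + 24.1
= −74.01 dBm → −74.0 dBm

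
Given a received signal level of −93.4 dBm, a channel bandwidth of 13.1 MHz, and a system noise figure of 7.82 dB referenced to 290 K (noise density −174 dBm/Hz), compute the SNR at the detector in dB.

1.6 dB

Noise floor: N = −174 + 10 log₁₀(B) + NF
10 log₁₀(1.31×10⁷) = 71.17 dB
N = −174 + 71.17 + 7.82 = −95.01 dBm
SNR = P_sig − N = −93.4 − (−95.01) = 1.61 dB → 1.6 dB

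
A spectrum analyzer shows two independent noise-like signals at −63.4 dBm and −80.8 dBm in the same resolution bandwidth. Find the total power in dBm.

−63.3 dBm

Convert to linear, add, convert back:
P₁ = 4.57×10⁻¹⁰ W, P₂ = 8.32×10⁻¹² W
P_tot = 4.65×10⁻¹⁰ W → 10 log₁₀(P_tot / 10⁻³) = −63.3 dBm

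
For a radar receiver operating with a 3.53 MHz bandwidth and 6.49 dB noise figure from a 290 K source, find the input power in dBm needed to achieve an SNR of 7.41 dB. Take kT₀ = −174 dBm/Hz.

−94.6 dBm

Sensitivity = −174 + 10 log₁₀(B) + NF + SNR_min
= −174 + 65.48 + 6.49 + 7.41
= −94.62 dBm → −94.6 dBm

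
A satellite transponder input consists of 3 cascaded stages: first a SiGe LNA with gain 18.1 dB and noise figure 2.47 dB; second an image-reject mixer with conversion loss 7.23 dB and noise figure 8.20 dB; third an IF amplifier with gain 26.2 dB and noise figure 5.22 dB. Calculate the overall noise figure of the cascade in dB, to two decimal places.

3.10 dB

Convert to linear (a loss of L dB is a gain of −L dB): F_i = 10^(NF_i/10), G_i = 10^(G_i,dB/10)
  Stage 1: F_1 = 10^(2.47/10) = 1.766, G_1 = 10^(18.1/10) = 64.57
  Stage 2: F_2 = 10^(8.20/10) = 6.607, G_2 = 10^(−7.23/10) = 0.1892
  Stage 3: F_3 = 10^(5.22/10) = 3.327, G_3 = 10^(26.2/10) = 416.9
Friis cascade:
  F = 1.766 + (6.607 − 1)/64.57 + (3.327 − 1)/12.22 = 2.043
NF = 10 log₁₀(2.043) = 3.10 dB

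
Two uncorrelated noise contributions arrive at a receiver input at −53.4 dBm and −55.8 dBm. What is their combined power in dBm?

−51.4 dBm

Convert to linear, add, convert back:
P₁ = 4.57×10⁻⁹ W, P₂ = 2.63×10⁻⁹ W
P_tot = 7.20×10⁻⁹ W → 10 log₁₀(P_tot / 10⁻³) = −51.4 dBm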